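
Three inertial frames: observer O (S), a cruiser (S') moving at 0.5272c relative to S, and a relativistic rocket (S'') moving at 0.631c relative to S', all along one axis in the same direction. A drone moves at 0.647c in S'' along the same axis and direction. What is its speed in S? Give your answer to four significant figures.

0.9704c

Apply u = (u'+v)/(1+u'v) twice. Drone in the cruiser frame: (0.647+0.631)/(1+0.647·0.631) = 1.278/1.408257 = 0.9075c.
That velocity, transformed to the rest frame of observer O: (0.9075+0.5272)/(1+0.9075·0.5272) = 1.4347/1.478434 = 0.97042c.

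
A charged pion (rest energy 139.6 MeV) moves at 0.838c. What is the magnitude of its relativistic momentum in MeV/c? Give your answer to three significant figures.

214 MeV/c

γ = 1/√(1 − β²) = 1/√(1 − 0.702244) = 1/√0.297756 = 1/0.54567 = 1.8326.
Momentum: p = γβ·mc = 1.8326 × 0.838 × 139.6 MeV/c = 214 MeV/c.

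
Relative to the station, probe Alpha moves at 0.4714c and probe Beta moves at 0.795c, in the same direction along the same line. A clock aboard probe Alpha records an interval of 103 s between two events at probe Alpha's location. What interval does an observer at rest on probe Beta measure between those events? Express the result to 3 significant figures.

120 s

Transform probe Alpha's velocity into probe Beta's frame: (0.4714 − 0.795)/(1 − 0.4714·0.795) = −0.3236/0.625237, so the relative speed is 0.51756c.
At |u| = 0.51756c, γ = (1 − 0.267868)^(−1/2) = 1.1687.
Probe Alpha's interval is proper; time dilation gives Δt_B = γΔτ = 1.1687 × 103 s = 120 s.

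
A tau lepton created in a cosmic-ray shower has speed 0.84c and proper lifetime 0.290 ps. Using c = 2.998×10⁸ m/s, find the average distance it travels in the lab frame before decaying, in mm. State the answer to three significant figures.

0.135 mm

Lorentz factor: γ = (1 − 0.7056)^(−1/2) = 1.843.
Lab-frame lifetime: Δt = γτ = 1.843 × 0.290 ps = 0.53447 ps.
Distance: d = vΔt = 0.84 × 2.998×10⁸ m/s × 5.3447×10^-13 s = 1.35×10^-4 m = 0.135 mm.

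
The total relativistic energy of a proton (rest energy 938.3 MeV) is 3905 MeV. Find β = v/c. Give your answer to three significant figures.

Total energy E = γmc² gives γ = 3905/938.3 = 4.1618.
Hence β = √(1 − 1/γ²) = √(1 − 0.0577348) = √0.9422652 = 0.971.

0.971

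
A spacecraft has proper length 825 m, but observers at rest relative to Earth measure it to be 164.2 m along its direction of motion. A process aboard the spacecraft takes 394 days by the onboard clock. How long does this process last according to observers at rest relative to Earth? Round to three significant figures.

1980 days

From L = L₀/γ: γ = 825/164.2 = 5.02436.
The same γ dilates the second interval: 5.02436 × 394 days = 1980 days.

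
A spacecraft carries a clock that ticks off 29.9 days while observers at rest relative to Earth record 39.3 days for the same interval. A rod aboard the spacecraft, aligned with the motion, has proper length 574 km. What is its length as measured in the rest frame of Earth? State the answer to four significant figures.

436.7 km

γ = Δt/Δτ = 39.3/29.9 = 1.31438.
L = L₀/γ = 574/1.31438 = 436.7 km.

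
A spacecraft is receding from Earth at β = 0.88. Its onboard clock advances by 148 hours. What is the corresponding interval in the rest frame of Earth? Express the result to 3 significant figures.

312 hours

γ = 1/√(1 − β²) = 1/√(1 − 0.7744) = 1/√0.2256 = 1/0.474974 = 2.1054.
Time dilation: Δt = γ·Δτ = 2.1054 × 148 = 312 hours.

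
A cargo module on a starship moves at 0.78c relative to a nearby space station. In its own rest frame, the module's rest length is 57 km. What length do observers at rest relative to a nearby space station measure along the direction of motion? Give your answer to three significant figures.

35.7 km

Lorentz factor: γ = (1 − 0.6084)^(−1/2) = 1.598.
Length contraction: L = L₀/γ = 57/1.598 = 35.7 km.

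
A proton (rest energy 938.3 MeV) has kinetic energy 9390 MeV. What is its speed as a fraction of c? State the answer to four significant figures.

0.9959c

K = (γ−1)mc², so γ = 1 + 9390/938.3 = 11.007.
Then v/c = √(1 − γ⁻²) = √(1 − 0.00825395) = √0.99174605 = 0.9959.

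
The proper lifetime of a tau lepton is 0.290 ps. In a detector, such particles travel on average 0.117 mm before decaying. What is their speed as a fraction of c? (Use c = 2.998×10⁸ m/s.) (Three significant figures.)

d = βγcτ ⇒ βγ = d/(cτ) = 1.170×10^-4 m / (8.6942×10^-5 m) = 1.3457.
β = (βγ)/√(1+(βγ)²) = 1.3457/√2.81091 = 0.803.

0.803c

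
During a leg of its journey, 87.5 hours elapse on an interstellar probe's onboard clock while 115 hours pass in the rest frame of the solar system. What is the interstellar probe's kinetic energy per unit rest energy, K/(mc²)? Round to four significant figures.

0.3143

From Δt = γΔτ: γ = 115/87.5 = 1.31429.
Since K = (γ−1)mc², K/(mc²) = 1.31429 − 1 = 0.3143.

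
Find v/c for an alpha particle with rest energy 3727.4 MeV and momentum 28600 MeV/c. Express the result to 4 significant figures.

βγ = pc/(mc²) = 28600/3727.4 = 7.6729.
Since γ² = 1 + (βγ)² = 59.8734, γ = √59.8734 = 7.73779, and β = (βγ)/γ = 7.6729/7.73779 = 0.9916.

0.9916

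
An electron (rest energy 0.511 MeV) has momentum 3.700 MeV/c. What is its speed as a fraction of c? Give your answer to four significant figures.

pc/(mc²) = 3.700/0.511 = 7.2407 = βγ = β/√(1−β²).
So β² = x²/(1 + x²) with x = 7.2407: x² = 52.4277, β² = 52.4277/53.4277 = 0.981283, β = 0.9906.

0.9906c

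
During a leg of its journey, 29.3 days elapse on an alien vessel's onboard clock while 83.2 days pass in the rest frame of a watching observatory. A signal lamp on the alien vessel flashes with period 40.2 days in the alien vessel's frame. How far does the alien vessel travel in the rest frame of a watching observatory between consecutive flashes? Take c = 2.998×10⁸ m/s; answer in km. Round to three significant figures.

2.77×10^12 km

From Δt = γΔτ: γ = 83.2/29.3 = 2.83959.
β = √(1 − 1/γ²) = 0.93594. Lab-frame period = γτ = 2.83959×40.2 days = 114.15 days. Distance = βc × γτ = 0.93594 × 2.998×10⁸ m/s × 9862560 s = 2.7674×10^15 m = 2.77×10^12 km.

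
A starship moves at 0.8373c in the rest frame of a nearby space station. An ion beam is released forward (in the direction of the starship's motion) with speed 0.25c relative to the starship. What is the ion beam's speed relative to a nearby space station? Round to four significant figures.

0.8991c

Relativistic velocity addition: u = (u' + v)/(1 + u'v/c²), with u' = 0.25c and v = 0.8373c.
Numerator: 0.25 + 0.8373 = 1.0873. Denominator: 1 + (0.25)(0.8373) = 1.209325.
u = 1.0873/1.209325 = 0.8991, so the speed is 0.8991c.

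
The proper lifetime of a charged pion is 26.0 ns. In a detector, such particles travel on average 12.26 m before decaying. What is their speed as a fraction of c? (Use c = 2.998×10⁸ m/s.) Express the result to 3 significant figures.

0.844c

Lab distance = (lab lifetime)·v = γτ·βc, so βγ = d/(cτ) = 12.26/(2.998×10⁸ × 2.600×10^-8) = 1.5728.
With βγ = 1.5728: γ² = 1 + (βγ)² = 3.4737, and β = (βγ)/γ = 1.5728/1.86379 = 0.844.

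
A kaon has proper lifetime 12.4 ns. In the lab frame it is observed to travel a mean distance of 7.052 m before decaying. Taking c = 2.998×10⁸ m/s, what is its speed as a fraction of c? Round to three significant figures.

0.885c

Lab distance = (lab lifetime)·v = γτ·βc, so βγ = d/(cτ) = 7.052/(2.998×10⁸ × 1.240×10^-8) = 1.897.
With βγ = 1.897: γ² = 1 + (βγ)² = 4.59861, and β = (βγ)/γ = 1.897/2.14444 = 0.885.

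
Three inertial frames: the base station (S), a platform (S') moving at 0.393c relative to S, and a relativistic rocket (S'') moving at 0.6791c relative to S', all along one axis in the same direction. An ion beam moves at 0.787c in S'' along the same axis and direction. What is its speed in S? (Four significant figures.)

0.9803c

Compose velocities in two stages. Stage 1 (into S'): u₁ = (0.787+0.6791)/(1+0.787×0.6791) = 0.95546.
Stage 2 (into S): u = (0.95546+0.393)/(1+0.95546×0.393) = 0.98034, so the speed is 0.9803c.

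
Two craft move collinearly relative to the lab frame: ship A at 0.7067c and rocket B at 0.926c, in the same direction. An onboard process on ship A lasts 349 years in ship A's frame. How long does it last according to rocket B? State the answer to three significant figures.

452 years

Transform ship A's velocity into rocket B's frame: (0.7067 − 0.926)/(1 − 0.7067·0.926) = −0.2193/0.3455958, so the relative speed is 0.63456c.
At |u| = 0.63456c, γ = (1 − 0.402666)^(−1/2) = 1.2939.
The clock on ship A records proper time, so rocket B measures Δt = γΔτ = 1.2939 × 349 = 452 years.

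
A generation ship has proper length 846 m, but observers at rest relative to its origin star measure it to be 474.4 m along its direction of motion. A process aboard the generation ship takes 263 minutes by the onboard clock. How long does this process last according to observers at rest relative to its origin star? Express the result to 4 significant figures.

From L = L₀/γ: γ = 846/474.4 = 1.78331.
The same γ dilates the second interval: 1.78331 × 263 minutes = 469.0 minutes.

469.0 minutes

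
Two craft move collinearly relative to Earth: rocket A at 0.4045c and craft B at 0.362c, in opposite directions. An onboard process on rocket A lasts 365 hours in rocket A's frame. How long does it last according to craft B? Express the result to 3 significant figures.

491 hours

Transform rocket A's velocity into craft B's frame: (0.4045 + 0.362)/(1 + 0.4045·0.362) = 0.7665/1.146429, so the relative speed is 0.6686c.
γ for this relative speed: γ = 1/√(1 − 0.447026) = 1.3448.
The clock on rocket A records proper time, so craft B measures Δt = γΔτ = 1.3448 × 365 = 491 hours.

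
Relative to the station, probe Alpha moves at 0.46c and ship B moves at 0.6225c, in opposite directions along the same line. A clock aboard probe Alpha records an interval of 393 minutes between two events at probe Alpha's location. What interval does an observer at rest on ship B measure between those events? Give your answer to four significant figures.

Speed of probe Alpha in ship B's frame: u = (v_A + v_B)/(1 + v_A v_B/c²) = (0.46 + 0.6225)/(1 + 0.46×0.6225) = 1.0825/1.28635 = 0.84153; |u| = 0.84153c.
γ for this relative speed: γ = 1/√(1 − 0.708173) = 1.8511.
Probe Alpha's interval is proper; time dilation gives Δt_B = γΔτ = 1.8511 × 393 minutes = 727.5 minutes.

727.5 minutes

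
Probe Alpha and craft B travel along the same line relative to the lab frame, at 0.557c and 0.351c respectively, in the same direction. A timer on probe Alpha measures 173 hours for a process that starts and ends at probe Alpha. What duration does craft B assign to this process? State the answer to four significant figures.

179.0 hours

Speed of probe Alpha in craft B's frame: u = (v_A − v_B)/(1 − v_A v_B/c²) = (0.557 − 0.351)/(1 − 0.557×0.351) = 0.206/0.804493 = 0.25606; |u| = 0.25606c.
γ for this relative speed: γ = 1/√(1 − 0.0655667) = 1.0345.
The clock on probe Alpha records proper time, so craft B measures Δt = γΔτ = 1.0345 × 173 = 179.0 hours.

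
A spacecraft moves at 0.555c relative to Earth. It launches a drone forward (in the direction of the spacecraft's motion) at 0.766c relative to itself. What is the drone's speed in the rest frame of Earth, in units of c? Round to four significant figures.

In units of c, u = (u' + v)/(1 + u'v) with u' = 0.766 and v = 0.555.
Numerator: 0.766 + 0.555 = 1.321. Denominator: 1 + (0.766)(0.555) = 1.42513.
u = 1.321/1.42513 = 0.92693, so the speed is 0.9269c.

0.9269c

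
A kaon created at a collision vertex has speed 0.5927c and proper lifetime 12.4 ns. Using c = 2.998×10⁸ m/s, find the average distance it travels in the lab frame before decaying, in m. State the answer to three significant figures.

2.74 m

γ = 1/√(1 − β²) = 1/√(1 − 0.35129329) = 1/√0.64870671 = 1/0.805423 = 1.2416.
Lab-frame lifetime: Δt = γτ = 1.2416 × 12.4 ns = 15.396 ns.
Distance: d = vΔt = 0.5927 × 2.998×10⁸ m/s × 1.5396×10^-8 s = 2.74 m.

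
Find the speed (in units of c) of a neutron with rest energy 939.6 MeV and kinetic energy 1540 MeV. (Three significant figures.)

0.925c

K = (γ−1)mc², so γ = 1 + 1540/939.6 = 2.639.
Then v/c = √(1 − γ⁻²) = √(1 − 0.143589) = √0.856411 = 0.925.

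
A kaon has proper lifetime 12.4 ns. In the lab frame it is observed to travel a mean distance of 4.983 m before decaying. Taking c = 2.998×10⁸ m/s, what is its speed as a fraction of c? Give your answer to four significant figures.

Lab distance = (lab lifetime)·v = γτ·βc, so βγ = d/(cτ) = 4.983/(2.998×10⁸ × 1.240×10^-8) = 1.3404.
With βγ = 1.3404: γ² = 1 + (βγ)² = 2.79667, and β = (βγ)/γ = 1.3404/1.67232 = 0.8015.

0.8015c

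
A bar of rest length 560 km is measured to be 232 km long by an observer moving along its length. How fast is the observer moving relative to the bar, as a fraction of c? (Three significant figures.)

Length contraction gives γ = L₀/L = 560/232 = 2.4138.
β = √(1 − 1/γ²) = √0.828368 = 0.910.

0.910c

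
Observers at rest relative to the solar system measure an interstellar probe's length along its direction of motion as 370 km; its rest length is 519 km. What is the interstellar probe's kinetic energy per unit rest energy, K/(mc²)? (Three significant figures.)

From L = L₀/γ: γ = 519/370 = 1.4027.
K/(mc²) = γ − 1 = 1.4027 − 1 = 0.403.

0.403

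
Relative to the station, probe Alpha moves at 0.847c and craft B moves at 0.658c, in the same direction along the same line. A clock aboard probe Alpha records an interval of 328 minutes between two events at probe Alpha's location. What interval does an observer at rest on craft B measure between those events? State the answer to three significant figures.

Speed of probe Alpha in craft B's frame: u = (v_A − v_B)/(1 − v_A v_B/c²) = (0.847 − 0.658)/(1 − 0.847×0.658) = 0.189/0.442674 = 0.42695; |u| = 0.42695c.
At |u| = 0.42695c, γ = (1 − 0.182286)^(−1/2) = 1.1059.
The clock on probe Alpha records proper time, so craft B measures Δt = γΔτ = 1.1059 × 328 = 363 minutes.

363 minutes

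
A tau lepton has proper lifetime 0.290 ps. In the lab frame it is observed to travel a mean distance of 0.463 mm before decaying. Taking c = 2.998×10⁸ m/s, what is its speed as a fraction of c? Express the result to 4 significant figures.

0.9828c

Lab distance = (lab lifetime)·v = γτ·βc, so βγ = d/(cτ) = 4.630×10^-4/(2.998×10⁸ × 2.900×10^-13) = 5.3254.
With βγ = 5.3254: γ² = 1 + (βγ)² = 29.3599, and β = (βγ)/γ = 5.3254/5.41848 = 0.9828.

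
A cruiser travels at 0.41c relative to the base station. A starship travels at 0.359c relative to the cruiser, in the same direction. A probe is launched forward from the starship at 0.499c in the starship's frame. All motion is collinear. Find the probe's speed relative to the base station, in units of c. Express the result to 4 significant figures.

0.8762c

Compose velocities in two stages. Stage 1 (into S'): u₁ = (0.499+0.359)/(1+0.499×0.359) = 0.72765.
Stage 2 (into S): u = (0.72765+0.41)/(1+0.72765×0.41) = 0.87624, so the speed is 0.8762c.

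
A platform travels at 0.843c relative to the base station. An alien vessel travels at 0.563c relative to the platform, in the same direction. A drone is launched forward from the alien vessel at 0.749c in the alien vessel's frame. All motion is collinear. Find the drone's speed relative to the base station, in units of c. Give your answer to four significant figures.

0.9932c

Compose velocities in two stages. Stage 1 (into S'): u₁ = (0.749+0.563)/(1+0.749×0.563) = 0.92285.
Stage 2 (into S): u = (0.92285+0.843)/(1+0.92285×0.843) = 0.99319, so the speed is 0.9932c.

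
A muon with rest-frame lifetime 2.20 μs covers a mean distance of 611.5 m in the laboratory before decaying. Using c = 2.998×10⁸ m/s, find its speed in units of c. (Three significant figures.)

d = βγcτ ⇒ βγ = d/(cτ) = 611.5 m / (659.56 m) = 0.92713.
β = (βγ)/√(1+(βγ)²) = 0.92713/√1.85957 = 0.680.

0.680c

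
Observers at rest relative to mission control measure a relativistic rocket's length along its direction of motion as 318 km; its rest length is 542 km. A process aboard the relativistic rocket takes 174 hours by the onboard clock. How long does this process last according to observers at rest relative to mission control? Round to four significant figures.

Length contraction gives γ = L₀/L = 542/318 = 1.7044.
Δt = γΔτ = 1.7044 × 174 = 296.6 hours.

296.6 hours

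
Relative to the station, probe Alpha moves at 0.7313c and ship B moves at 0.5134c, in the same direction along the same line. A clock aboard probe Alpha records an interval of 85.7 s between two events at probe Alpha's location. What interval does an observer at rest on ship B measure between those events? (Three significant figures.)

Speed of probe Alpha in ship B's frame: u = (v_A − v_B)/(1 − v_A v_B/c²) = (0.7313 − 0.5134)/(1 − 0.7313×0.5134) = 0.2179/0.62455058 = 0.34889; |u| = 0.34889c.
γ for this relative speed: γ = 1/√(1 − 0.121724) = 1.067.
The clock on probe Alpha records proper time, so ship B measures Δt = γΔτ = 1.067 × 85.7 = 91.4 s.

91.4 s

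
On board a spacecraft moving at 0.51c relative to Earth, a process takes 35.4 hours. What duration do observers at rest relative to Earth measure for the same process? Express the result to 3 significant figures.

With β = 0.51, γ = 1/√(1 − 0.51²) = 1/√0.7399 = 1.1626.
Time dilation: Δt = γ·Δτ = 1.1626 × 35.4 = 41.2 hours.

41.2 hours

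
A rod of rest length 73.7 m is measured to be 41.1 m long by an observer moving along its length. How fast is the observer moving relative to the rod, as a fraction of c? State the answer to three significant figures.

Length contraction gives γ = L₀/L = 73.7/41.1 = 1.7932.
β = √(1 − 1/γ²) = √0.689013 = 0.830.

0.830c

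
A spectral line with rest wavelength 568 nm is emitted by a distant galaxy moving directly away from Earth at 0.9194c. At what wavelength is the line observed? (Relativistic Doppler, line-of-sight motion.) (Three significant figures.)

Relativistic Doppler for wavelength: λ_obs = λ_src · √((1+β)/(1−β)).
With β = 0.9194: factor = √(1.9194/0.0806) = 4.8799.
λ_obs = 568 × 4.8799 = 2770 nm.

2770 nm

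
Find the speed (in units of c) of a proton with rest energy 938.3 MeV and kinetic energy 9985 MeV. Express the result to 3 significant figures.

γ = 1 + K/(mc²) = 1 + 9985/938.3 = 11.642.
β = √(1 − 1/γ²) = √(1 − 0.0073781) = √0.9926219 = 0.996.

0.996c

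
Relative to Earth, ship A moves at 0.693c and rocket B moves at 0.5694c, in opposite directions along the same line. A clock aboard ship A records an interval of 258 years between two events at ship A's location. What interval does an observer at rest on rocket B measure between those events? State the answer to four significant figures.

Speed of ship A in rocket B's frame: u = (v_A + v_B)/(1 + v_A v_B/c²) = (0.693 + 0.5694)/(1 + 0.693×0.5694) = 1.2624/1.3945942 = 0.90521; |u| = 0.90521c.
γ for this relative speed: γ = 1/√(1 − 0.819405) = 2.3531.
The clock on ship A records proper time, so rocket B measures Δt = γΔτ = 2.3531 × 258 = 607.1 years.

607.1 years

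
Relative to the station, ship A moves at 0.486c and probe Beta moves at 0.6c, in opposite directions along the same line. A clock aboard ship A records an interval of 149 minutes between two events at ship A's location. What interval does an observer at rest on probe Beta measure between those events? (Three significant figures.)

Speed of ship A in probe Beta's frame: u = (v_A + v_B)/(1 + v_A v_B/c²) = (0.486 + 0.6)/(1 + 0.486×0.6) = 1.086/1.2916 = 0.84082; |u| = 0.84082c.
γ for this relative speed: γ = 1/√(1 − 0.706978) = 1.8474.
Ship A's interval is proper; time dilation gives Δt_B = γΔτ = 1.8474 × 149 minutes = 275 minutes.

275 minutes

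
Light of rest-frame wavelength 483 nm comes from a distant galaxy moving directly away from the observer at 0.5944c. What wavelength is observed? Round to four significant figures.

957.6 nm

Relativistic Doppler for wavelength: λ_obs = λ_src · √((1+β)/(1−β)).
With β = 0.5944: factor = √(1.5944/0.4056) = 1.9827.
λ_obs = 483 × 1.9827 = 957.6 nm.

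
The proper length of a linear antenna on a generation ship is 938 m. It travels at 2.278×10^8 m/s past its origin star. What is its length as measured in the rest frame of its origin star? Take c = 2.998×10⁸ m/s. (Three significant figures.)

610 m

β = v/c = (2.278×10^8 m/s)/(2.998×10⁸ m/s) = 0.75984.
γ = 1/√(1 − β²) = 1/√(1 − 0.5773568256) = 1/√0.4226431744 = 1/0.65011 = 1.5382.
Along the direction of motion the measured length is L₀/γ = 938/1.5382 = 610 m.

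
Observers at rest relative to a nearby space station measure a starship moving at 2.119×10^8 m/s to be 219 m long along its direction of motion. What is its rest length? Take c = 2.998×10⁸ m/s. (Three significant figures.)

β = v/c = (2.119×10^8 m/s)/(2.998×10⁸ m/s) = 0.706805.
β² = 0.4995733, so γ = 1/√0.5004267 = 1.4136.
Proper length: L₀ = γ·L = 1.4136 × 219 = 310 m.

310 m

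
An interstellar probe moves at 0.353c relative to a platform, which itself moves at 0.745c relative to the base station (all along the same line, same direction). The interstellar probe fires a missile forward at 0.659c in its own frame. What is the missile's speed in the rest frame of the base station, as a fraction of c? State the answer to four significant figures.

Compose velocities in two stages. Stage 1 (into S'): u₁ = (0.659+0.353)/(1+0.659×0.353) = 0.82101.
Stage 2 (into S): u = (0.82101+0.745)/(1+0.82101×0.745) = 0.97168, so the speed is 0.9717c.

0.9717c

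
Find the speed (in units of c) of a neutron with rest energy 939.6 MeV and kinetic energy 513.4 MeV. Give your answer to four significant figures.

0.7628c

K = (γ−1)mc², so γ = 1 + 513.4/939.6 = 1.5464.
Then v/c = √(1 − γ⁻²) = √(1 − 0.418173) = √0.581827 = 0.7628.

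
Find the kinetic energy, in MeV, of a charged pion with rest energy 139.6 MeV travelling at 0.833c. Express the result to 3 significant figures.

113 MeV

γ = 1/√(1 − β²) = 1/√(1 − 0.693889) = 1/√0.306111 = 1/0.553273 = 1.80743.
Kinetic energy: K = (γ − 1)mc² = (1.80743 − 1) × 139.6 MeV = 0.80743 × 139.6 = 113 MeV.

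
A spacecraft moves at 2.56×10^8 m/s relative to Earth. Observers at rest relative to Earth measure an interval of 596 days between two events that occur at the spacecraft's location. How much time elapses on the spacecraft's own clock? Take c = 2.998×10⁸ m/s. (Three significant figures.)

310 days

β = v/c = (2.56×10^8 m/s)/(2.998×10⁸ m/s) = 0.853903.
γ = 1/√(1 − β²) = 1/√(1 − 0.7291503) = 1/√0.2708497 = 1/0.520432 = 1.9215.
The spacecraft's clock runs slow as seen from Earth, so Δτ = Δt/γ = 596/1.9215 = 310 days.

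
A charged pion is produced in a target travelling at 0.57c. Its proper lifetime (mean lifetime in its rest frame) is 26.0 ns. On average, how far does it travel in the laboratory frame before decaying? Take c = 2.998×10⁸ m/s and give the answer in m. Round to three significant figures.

With β = 0.57, γ = 1/√(1 − 0.57²) = 1/√0.6751 = 1.2171.
Lab-frame lifetime: Δt = γτ = 1.2171 × 26.0 ns = 31.645 ns.
Distance: d = vΔt = 0.57 × 2.998×10⁸ m/s × 3.1645×10^-8 s = 5.41 m.

5.41 m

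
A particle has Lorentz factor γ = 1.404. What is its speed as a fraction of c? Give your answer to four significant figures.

0.7019c

β = √(1 − 1/γ²) = √(1 − 1/1.971216) = √0.492699 = 0.7019.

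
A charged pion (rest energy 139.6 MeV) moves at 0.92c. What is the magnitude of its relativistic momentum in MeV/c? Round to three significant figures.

γ = 1/√(1 − β²) = 1/√(1 − 0.8464) = 1/√0.1536 = 1/0.391918 = 2.5516.
Momentum: p = γβ·mc = 2.5516 × 0.92 × 139.6 MeV/c = 328 MeV/c.

328 MeV/c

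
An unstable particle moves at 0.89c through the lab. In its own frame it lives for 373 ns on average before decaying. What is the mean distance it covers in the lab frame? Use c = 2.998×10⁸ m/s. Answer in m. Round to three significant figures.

β² = 0.7921, so γ = 1/√0.2079 = 2.1932.
Lab-frame lifetime: Δt = γτ = 2.1932 × 373 ns = 818.06 ns.
Distance: d = vΔt = 0.89 × 2.998×10⁸ m/s × 8.1806×10^-7 s = 218 m.

218 m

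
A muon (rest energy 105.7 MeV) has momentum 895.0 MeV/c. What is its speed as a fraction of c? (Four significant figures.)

pc/(mc²) = 895.0/105.7 = 8.4674 = βγ = β/√(1−β²).
So β² = x²/(1 + x²) with x = 8.4674: x² = 71.6969, β² = 71.6969/72.6969 = 0.986244, β = 0.9931.

0.9931c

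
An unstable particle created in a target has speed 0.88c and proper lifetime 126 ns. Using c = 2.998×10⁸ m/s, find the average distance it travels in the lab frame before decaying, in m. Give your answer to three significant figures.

70.0 m

Lorentz factor: γ = (1 − 0.7744)^(−1/2) = 2.1054.
Lab-frame lifetime: Δt = γτ = 2.1054 × 126 ns = 265.28 ns.
Distance: d = vΔt = 0.88 × 2.998×10⁸ m/s × 2.6528×10^-7 s = 70.0 m.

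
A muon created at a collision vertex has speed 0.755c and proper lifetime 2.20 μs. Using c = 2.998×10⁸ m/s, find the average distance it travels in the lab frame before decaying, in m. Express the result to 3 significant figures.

759 m

Lorentz factor: γ = (1 − 0.570025)^(−1/2) = 1.525.
Lab-frame lifetime: Δt = γτ = 1.525 × 2.20 μs = 3.355 μs.
Distance: d = vΔt = 0.755 × 2.998×10⁸ m/s × 3.3550×10^-6 s = 759 m.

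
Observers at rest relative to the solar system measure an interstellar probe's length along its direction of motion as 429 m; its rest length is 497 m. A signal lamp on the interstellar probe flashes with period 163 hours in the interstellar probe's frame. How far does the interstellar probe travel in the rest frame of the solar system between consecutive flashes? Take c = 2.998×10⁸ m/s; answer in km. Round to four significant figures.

γ = L₀/L = 497/429 = 1.15851.
β = √(1 − 1/γ²) = 0.5049. Lab-frame period = γτ = 1.15851×163 hours = 188.84 hours. Distance = βc × γτ = 0.5049 × 2.998×10⁸ m/s × 679824 s = 1.0290×10^14 m = 1.029×10^11 km.

1.029×10^11 km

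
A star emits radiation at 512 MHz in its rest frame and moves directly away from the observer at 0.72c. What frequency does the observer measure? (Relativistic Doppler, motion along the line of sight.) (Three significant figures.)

207 MHz

Relativistic Doppler (source moving away): f_obs = f_src · √((1−β)/(1+β)).
With β = 0.72: factor = √(0.28/1.72) = 0.40347.
f_obs = 512 × 0.40347 = 207 MHz.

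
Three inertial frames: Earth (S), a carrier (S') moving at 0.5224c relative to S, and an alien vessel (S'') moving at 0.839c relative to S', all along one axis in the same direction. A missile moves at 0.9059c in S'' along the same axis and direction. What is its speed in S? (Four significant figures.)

0.9973c

Apply u = (u'+v)/(1+u'v) twice. Missile in the carrier frame: (0.9059+0.839)/(1+0.9059·0.839) = 1.7449/1.7600501 = 0.99139c.
That velocity, transformed to the rest frame of Earth: (0.99139+0.5224)/(1+0.99139·0.5224) = 1.51379/1.517902136 = 0.99729c.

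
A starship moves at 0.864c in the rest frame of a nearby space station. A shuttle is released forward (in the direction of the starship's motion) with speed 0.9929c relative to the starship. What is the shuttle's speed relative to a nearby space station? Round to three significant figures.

0.999c

In units of c, u = (u' + v)/(1 + u'v) with u' = 0.9929 and v = 0.864.
Numerator: 0.9929 + 0.864 = 1.8569. Denominator: 1 + (0.9929)(0.864) = 1.8578656.
u = 1.8569/1.8578656 = 0.99948, so the speed is 0.999c.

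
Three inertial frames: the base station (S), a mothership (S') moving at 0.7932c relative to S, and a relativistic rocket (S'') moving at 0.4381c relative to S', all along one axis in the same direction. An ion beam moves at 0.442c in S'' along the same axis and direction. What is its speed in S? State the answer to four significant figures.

Compose velocities in two stages. Stage 1 (into S'): u₁ = (0.442+0.4381)/(1+0.442×0.4381) = 0.73732.
Stage 2 (into S): u = (0.73732+0.7932)/(1+0.73732×0.7932) = 0.96572, so the speed is 0.9657c.

0.9657c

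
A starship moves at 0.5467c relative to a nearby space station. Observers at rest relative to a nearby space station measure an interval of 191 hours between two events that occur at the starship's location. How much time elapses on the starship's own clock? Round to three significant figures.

160 hours

β² = 0.29888089, so γ = 1/√0.70111911 = 1.1943.
The starship's clock runs slow as seen from a nearby space station, so Δτ = Δt/γ = 191/1.1943 = 160 hours.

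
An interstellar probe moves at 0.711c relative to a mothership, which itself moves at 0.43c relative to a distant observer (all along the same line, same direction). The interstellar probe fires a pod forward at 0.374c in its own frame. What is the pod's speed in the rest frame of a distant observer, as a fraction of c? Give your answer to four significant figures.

Compose velocities in two stages. Stage 1 (into S'): u₁ = (0.374+0.711)/(1+0.374×0.711) = 0.85709.
Stage 2 (into S): u = (0.85709+0.43)/(1+0.85709×0.43) = 0.94048, so the speed is 0.9405c.

0.9405c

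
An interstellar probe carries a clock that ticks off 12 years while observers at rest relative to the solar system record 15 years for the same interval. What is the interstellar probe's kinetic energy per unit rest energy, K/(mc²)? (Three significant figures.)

From Δt = γΔτ: γ = 15/12 = 1.25.
Since K = (γ−1)mc², K/(mc²) = 1.25 − 1 = 0.250.

0.250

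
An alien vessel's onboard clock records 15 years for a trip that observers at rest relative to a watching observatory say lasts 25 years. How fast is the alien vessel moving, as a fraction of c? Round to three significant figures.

0.800c

γ = Δt/Δτ = 25/15 = 1.6667.
β = √(1 − 1/γ²) = √(1 − 0.359986) = √0.640014 = 0.800.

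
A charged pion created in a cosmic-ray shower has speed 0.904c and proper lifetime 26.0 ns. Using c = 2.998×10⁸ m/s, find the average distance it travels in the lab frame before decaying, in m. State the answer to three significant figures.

With β = 0.904, γ = 1/√(1 − 0.904²) = 1/√0.182784 = 2.339.
Lab-frame lifetime: Δt = γτ = 2.339 × 26.0 ns = 60.814 ns.
Distance: d = vΔt = 0.904 × 2.998×10⁸ m/s × 6.0814×10^-8 s = 16.5 m.

16.5 m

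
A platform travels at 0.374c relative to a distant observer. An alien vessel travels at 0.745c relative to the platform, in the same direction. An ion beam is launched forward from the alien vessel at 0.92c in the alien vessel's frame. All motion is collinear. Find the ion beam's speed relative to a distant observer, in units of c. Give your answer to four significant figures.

0.9945c

First combine the ion beam and alien vessel (S''→S'): u₁ = (0.92 + 0.745)/(1 + 0.92×0.745) = 1.665/1.6854 = 0.9879.
Then combine with the platform (S'→S): u = (0.9879 + 0.374)/(1 + 0.9879×0.374) = 1.3619/1.3694746 = 0.99447.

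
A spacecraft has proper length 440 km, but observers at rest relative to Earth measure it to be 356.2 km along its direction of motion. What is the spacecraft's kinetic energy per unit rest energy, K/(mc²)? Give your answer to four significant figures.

0.2353

Length contraction gives γ = L₀/L = 440/356.2 = 1.23526.
K/(mc²) = γ − 1 = 1.23526 − 1 = 0.2353.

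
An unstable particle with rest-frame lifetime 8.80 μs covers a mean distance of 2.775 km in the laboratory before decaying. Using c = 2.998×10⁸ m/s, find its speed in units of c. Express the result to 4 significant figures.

0.7247c

Let x = d/(cτ) = 2775 m / (2.998×10⁸ m/s × 8.800×10^-6 s) = 1.0518. Since d = βγcτ, x = βγ = β/√(1−β²).
Solving: β² = x²/(1+x²) = 1.10628/2.10628 = 0.525229, so β = 0.7247.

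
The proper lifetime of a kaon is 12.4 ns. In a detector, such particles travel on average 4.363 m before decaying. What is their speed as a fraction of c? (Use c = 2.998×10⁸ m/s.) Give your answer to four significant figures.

d = βγcτ ⇒ βγ = d/(cτ) = 4.363 m / (3.71752 m) = 1.1736.
β = (βγ)/√(1+(βγ)²) = 1.1736/√2.37734 = 0.7612.

0.7612c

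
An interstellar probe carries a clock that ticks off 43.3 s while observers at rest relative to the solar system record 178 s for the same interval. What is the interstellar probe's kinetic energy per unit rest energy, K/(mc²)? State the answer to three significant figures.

3.11

From Δt = γΔτ: γ = 178/43.3 = 4.11085.
K/(mc²) = γ − 1 = 4.11085 − 1 = 3.11.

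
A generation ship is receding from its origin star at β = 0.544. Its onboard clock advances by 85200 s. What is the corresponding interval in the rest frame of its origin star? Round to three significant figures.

1.02×10^5 s

β² = 0.295936, so γ = 1/√0.704064 = 1.1918.
The onboard clock measures proper time, so the interval in the rest frame of its origin star is dilated: Δt = γ·Δτ = 1.1918 × 85200 s = 1.02×10^5 s.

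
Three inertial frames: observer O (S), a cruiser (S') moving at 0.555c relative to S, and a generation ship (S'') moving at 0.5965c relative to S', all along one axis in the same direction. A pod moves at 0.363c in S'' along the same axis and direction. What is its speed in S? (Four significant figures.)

0.9346c

First combine the pod and generation ship (S''→S'): u₁ = (0.363 + 0.5965)/(1 + 0.363×0.5965) = 0.9595/1.2165295 = 0.78872.
Then combine with the cruiser (S'→S): u = (0.78872 + 0.555)/(1 + 0.78872×0.555) = 1.34372/1.4377396 = 0.93461.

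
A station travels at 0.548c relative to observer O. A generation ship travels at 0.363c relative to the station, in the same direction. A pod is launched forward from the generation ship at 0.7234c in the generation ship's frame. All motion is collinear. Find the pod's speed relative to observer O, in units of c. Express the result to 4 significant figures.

Apply u = (u'+v)/(1+u'v) twice. Pod in the station frame: (0.7234+0.363)/(1+0.7234·0.363) = 1.0864/1.2625942 = 0.86045c.
That velocity, transformed to the rest frame of observer O: (0.86045+0.548)/(1+0.86045·0.548) = 1.40845/1.4715266 = 0.95714c.

0.9571c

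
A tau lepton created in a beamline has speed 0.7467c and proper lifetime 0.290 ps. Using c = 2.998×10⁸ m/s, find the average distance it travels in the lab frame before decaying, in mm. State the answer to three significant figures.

0.0976 mm

γ = 1/√(1 − β²) = 1/√(1 − 0.55756089) = 1/√0.44243911 = 1/0.665161 = 1.5034.
Lab-frame lifetime: Δt = γτ = 1.5034 × 0.290 ps = 0.43599 ps.
Distance: d = vΔt = 0.7467 × 2.998×10⁸ m/s × 4.3599×10^-13 s = 9.76×10^-5 m = 0.0976 mm.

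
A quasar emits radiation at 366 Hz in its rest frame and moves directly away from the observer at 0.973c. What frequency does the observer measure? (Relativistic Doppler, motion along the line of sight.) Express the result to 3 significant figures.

Relativistic Doppler (source moving away): f_obs = f_src · √((1−β)/(1+β)).
With β = 0.973: factor = √(0.027/1.973) = 0.11698.
f_obs = 366 × 0.11698 = 42.8 Hz.

42.8 Hz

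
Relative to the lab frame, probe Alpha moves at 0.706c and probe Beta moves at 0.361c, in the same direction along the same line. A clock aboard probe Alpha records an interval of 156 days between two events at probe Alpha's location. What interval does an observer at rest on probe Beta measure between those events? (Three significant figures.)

Speed of probe Alpha in probe Beta's frame: u = (v_A − v_B)/(1 − v_A v_B/c²) = (0.706 − 0.361)/(1 − 0.706×0.361) = 0.345/0.745134 = 0.463; |u| = 0.463c.
γ for this relative speed: γ = 1/√(1 − 0.214369) = 1.1282.
The clock on probe Alpha records proper time, so probe Beta measures Δt = γΔτ = 1.1282 × 156 = 176 days.

176 days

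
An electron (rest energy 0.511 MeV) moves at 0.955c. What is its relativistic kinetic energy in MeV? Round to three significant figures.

With β = 0.955, γ = 1/√(1 − 0.955²) = 1/√0.087975 = 3.3715.
Kinetic energy: K = (γ − 1)mc² = (3.3715 − 1) × 0.511 MeV = 2.3715 × 0.511 = 1.21 MeV.

1.21 MeV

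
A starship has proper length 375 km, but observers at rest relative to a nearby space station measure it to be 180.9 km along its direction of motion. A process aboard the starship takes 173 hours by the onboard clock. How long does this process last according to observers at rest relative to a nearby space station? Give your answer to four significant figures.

γ = L₀/L = 375/180.9 = 2.07297.
Δt = γΔτ = 2.07297 × 173 = 358.6 hours.

358.6 hours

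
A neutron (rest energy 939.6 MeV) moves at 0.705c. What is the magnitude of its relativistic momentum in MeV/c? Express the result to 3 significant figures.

934 MeV/c

Lorentz factor: γ = (1 − 0.497025)^(−1/2) = 1.41.
Momentum: p = γβ·mc = 1.41 × 0.705 × 939.6 MeV/c = 934 MeV/c.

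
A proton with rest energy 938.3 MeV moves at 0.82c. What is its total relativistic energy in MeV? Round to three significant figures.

1640 MeV

γ = 1/√(1 − β²) = 1/√(1 − 0.6724) = 1/√0.3276 = 1/0.572364 = 1.7471.
Total energy: E = γmc² = 1.7471 × 938.3 MeV = 1640 MeV.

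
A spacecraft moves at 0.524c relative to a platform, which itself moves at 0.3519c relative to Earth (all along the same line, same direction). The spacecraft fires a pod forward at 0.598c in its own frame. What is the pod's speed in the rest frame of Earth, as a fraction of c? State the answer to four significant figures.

0.9274c

Compose velocities in two stages. Stage 1 (into S'): u₁ = (0.598+0.524)/(1+0.598×0.524) = 0.8543.
Stage 2 (into S): u = (0.8543+0.3519)/(1+0.8543×0.3519) = 0.9274, so the speed is 0.9274c.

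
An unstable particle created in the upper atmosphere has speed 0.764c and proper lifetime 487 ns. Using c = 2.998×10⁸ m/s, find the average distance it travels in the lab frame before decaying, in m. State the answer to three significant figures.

173 m

With β = 0.764, γ = 1/√(1 − 0.764²) = 1/√0.416304 = 1.5499.
Lab-frame lifetime: Δt = γτ = 1.5499 × 487 ns = 754.8 ns.
Distance: d = vΔt = 0.764 × 2.998×10⁸ m/s × 7.5480×10^-7 s = 173 m.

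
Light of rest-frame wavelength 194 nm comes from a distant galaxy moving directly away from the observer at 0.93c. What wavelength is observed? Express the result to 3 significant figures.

Relativistic Doppler for wavelength: λ_obs = λ_src · √((1+β)/(1−β)).
With β = 0.93: factor = √(1.93/0.07) = 5.2509.
λ_obs = 194 × 5.2509 = 1020 nm.

1020 nm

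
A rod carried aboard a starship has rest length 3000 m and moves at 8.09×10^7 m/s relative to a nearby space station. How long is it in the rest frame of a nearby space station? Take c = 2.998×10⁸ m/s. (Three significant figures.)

β = v/c = (8.09×10^7 m/s)/(2.998×10⁸ m/s) = 0.269847.
With β = 0.269847, γ = 1/√(1 − 0.269847²) = 1/√0.9271826 = 1.0385.
Length contraction: L = L₀/γ = 3000/1.0385 = 2890 m.

2890 m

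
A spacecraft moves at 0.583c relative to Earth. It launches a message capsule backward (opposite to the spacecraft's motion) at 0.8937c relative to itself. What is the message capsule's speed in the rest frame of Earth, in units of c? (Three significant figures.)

0.649c

In units of c, u = (u' + v)/(1 + u'v) with u' = −0.8937 and v = 0.583.
Numerator: −0.8937 + 0.583 = −0.3107. Denominator: 1 + (−0.8937)(0.583) = 0.4789729.
u = −0.3107/0.4789729 = −0.64868, so the speed is 0.649c.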